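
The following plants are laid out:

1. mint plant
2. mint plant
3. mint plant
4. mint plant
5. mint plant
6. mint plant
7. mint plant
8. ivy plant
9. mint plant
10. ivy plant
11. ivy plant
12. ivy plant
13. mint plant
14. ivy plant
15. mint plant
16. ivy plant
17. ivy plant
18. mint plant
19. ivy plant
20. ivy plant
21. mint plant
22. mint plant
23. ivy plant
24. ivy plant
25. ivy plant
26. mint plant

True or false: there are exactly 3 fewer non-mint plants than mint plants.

False

non-mint plants: 12.
mint plants: 14.
The claim requires 14 − 12 (= 2) to equal 3, which does not hold.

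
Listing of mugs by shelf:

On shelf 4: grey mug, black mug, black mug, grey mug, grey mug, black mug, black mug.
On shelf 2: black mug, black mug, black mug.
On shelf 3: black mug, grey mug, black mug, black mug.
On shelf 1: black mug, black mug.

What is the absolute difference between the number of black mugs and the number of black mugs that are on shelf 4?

8

black mugs: 12. black mugs on shelf 4: 4.
|12 − 4| = 12 − 4 = 8.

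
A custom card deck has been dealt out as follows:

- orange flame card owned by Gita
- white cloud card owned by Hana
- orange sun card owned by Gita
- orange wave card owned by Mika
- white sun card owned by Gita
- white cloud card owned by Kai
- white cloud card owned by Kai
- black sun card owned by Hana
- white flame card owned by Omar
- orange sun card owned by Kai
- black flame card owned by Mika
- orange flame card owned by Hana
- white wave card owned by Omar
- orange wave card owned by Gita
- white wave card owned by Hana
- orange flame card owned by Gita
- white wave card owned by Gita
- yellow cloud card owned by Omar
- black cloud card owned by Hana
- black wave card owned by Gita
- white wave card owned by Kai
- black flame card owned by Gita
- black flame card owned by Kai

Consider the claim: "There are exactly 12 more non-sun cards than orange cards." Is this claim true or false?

There are 19 non-sun cards.
There are 7 orange cards.
The claim requires 19 − 7 (= 12) to equal 12, which holds.

True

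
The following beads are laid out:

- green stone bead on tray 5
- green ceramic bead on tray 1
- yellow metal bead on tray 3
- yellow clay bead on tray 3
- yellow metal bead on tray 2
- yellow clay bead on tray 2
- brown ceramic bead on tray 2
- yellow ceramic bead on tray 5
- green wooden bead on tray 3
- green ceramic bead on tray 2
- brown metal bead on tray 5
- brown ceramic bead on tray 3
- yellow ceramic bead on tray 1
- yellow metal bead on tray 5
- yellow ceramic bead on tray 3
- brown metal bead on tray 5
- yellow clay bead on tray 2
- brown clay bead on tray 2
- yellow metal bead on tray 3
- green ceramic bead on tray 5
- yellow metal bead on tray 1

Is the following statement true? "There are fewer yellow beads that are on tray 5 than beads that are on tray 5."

|yellow beads on tray 5| = 2.
|beads on tray 5| = 6.
The claim requires 2 < 6, which holds.

True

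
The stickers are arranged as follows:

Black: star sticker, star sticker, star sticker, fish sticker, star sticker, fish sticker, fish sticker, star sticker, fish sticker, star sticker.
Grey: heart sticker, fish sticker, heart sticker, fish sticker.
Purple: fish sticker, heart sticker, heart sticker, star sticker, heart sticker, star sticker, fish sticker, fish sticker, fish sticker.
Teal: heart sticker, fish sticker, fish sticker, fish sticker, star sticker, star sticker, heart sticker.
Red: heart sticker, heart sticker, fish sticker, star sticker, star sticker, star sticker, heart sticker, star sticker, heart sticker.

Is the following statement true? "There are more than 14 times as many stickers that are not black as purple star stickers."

True

There are 29 stickers that are not black.
There are 2 purple star stickers.
The claim requires 29 > 14 × 2 = 28, which holds.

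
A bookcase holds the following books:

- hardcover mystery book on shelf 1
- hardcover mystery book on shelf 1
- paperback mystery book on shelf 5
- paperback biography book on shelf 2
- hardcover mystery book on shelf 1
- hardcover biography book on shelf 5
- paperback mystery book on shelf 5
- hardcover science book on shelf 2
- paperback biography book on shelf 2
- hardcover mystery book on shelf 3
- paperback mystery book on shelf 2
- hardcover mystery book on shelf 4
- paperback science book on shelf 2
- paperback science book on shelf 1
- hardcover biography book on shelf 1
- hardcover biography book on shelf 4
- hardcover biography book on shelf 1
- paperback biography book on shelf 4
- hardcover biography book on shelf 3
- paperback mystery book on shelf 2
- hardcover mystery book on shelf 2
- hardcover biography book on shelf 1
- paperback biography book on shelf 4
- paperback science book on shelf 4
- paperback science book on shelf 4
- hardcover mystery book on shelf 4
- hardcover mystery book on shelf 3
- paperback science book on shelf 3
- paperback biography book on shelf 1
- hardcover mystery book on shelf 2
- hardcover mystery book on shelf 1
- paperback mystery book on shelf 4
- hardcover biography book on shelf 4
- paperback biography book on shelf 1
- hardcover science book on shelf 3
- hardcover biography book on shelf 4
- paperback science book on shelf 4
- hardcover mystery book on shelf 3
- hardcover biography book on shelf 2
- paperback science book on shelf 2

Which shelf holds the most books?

Counts by shelf: shelf 4→11, shelf 1→10, shelf 2→10, shelf 3→6, shelf 5→3.
The maximum is 11, held uniquely by shelf 4.

shelf 4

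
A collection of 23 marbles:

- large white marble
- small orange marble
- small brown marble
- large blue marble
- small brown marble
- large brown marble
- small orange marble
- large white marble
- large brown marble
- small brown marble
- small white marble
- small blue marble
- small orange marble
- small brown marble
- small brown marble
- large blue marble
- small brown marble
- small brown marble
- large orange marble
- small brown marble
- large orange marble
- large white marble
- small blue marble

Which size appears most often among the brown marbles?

Counts by size (restricted to brown marbles): small 8, large 2.
The maximum is 8, held uniquely by small.

small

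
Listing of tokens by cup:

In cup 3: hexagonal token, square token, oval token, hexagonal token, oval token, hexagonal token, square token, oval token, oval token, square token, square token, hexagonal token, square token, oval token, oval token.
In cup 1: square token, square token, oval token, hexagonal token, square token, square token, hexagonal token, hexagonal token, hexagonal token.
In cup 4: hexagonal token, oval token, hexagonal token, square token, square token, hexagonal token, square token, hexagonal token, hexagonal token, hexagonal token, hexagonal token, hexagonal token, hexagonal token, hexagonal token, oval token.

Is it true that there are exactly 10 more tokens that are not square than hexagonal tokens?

tokens that are not square: 27.
hexagonal tokens: 18.
The claim requires 27 − 18 (= 9) to equal 10, which does not hold.

False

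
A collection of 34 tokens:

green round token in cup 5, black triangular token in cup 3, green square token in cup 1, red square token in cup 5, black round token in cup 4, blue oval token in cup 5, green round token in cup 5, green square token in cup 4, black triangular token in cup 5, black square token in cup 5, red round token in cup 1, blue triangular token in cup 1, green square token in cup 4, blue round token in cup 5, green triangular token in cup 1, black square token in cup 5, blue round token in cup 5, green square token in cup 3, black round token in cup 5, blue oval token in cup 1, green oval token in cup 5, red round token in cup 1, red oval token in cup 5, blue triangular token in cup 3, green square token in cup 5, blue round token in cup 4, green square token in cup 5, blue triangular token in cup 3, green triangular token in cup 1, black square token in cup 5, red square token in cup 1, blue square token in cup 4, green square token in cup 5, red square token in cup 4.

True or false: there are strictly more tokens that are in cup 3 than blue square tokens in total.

True

There are 4 tokens in cup 3.
There is 1 blue square token.
The claim requires 4 > 1, which holds.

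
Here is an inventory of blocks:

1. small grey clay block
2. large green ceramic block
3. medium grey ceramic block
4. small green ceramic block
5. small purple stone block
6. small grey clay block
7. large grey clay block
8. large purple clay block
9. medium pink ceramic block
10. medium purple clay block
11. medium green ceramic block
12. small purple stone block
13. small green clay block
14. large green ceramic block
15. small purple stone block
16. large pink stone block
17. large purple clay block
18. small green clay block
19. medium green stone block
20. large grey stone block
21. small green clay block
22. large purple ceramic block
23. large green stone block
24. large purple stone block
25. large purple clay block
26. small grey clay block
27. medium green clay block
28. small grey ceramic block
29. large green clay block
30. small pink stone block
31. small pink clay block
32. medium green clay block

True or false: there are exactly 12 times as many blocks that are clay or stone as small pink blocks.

There are 24 blocks that are clay or stone.
There are 2 small pink blocks.
The claim requires 24 = 12 × 2 = 24, which holds.

True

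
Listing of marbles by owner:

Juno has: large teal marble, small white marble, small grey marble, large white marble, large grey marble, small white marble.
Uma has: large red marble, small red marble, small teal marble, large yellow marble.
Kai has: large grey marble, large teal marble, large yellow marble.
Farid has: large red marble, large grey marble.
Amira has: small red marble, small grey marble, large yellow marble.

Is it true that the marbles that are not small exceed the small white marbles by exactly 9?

True

marbles that are not small: 11.
small white marbles: 2.
The claim requires 11 − 2 (= 9) to equal 9, which holds.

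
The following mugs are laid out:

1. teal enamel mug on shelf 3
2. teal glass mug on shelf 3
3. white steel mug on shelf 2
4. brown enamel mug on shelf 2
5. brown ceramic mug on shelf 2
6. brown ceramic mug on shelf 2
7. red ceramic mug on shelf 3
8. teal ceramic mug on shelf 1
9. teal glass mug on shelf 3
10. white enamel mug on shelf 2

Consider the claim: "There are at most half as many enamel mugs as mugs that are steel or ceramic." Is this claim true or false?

There are 3 enamel mugs.
There are 5 mugs that are steel or ceramic.
The claim requires 2 × 3 = 6 ≤ 5, which does not hold.

False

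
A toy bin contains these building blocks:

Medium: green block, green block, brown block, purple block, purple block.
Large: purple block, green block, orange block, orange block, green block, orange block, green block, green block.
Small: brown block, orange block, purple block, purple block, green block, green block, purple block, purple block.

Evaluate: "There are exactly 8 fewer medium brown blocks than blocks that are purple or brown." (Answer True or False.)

True

There is 1 medium brown block.
There are 9 blocks that are purple or brown.
The claim requires 9 − 1 (= 8) to equal 8, which holds.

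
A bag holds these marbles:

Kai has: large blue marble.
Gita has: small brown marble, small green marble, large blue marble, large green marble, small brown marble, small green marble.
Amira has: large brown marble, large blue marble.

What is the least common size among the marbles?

Counts by size: large 5, small 4.
The minimum is 4, held uniquely by small.

small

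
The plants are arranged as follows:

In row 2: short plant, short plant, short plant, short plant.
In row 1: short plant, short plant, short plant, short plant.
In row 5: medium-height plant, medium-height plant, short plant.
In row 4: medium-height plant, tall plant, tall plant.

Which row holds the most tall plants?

Counts by row (restricted to tall plants): row 4→2, row 1→0, row 5→0, row 2→0.
The maximum is 2, held uniquely by row 4.

row 4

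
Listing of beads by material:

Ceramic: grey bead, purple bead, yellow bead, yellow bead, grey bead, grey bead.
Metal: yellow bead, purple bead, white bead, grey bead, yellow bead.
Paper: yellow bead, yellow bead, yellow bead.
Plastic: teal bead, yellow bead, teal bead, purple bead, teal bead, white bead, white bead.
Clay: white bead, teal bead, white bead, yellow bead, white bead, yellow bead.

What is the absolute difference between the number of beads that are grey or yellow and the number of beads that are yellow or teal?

beads that are grey or yellow: 14. beads that are yellow or teal: 14.
|14 − 14| = 14 − 14 = 0.

0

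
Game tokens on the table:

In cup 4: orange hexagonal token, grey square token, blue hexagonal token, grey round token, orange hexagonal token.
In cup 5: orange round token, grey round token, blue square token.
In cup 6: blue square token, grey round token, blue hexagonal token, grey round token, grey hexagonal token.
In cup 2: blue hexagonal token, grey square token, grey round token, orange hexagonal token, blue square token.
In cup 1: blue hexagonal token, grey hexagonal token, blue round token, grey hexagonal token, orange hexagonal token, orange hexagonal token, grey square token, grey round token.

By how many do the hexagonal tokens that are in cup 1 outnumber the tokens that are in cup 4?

0

hexagonal tokens in cup 1: 5.
tokens in cup 4: 5.
5 − 5 = 0.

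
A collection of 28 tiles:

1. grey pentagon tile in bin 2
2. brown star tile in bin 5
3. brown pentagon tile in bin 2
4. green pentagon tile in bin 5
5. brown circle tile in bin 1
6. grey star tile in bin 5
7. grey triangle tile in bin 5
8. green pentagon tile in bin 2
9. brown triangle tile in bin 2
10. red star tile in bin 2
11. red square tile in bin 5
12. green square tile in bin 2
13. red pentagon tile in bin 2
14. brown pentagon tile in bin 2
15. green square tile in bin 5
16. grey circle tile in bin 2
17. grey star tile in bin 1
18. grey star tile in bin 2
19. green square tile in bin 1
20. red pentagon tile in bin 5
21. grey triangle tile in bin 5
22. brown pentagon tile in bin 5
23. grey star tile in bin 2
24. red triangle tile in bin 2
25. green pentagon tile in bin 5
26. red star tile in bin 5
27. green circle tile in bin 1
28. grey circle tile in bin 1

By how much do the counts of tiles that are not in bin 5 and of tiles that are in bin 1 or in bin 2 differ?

tiles that are not in bin 5: 17. tiles in bin 1 or in bin 2: 17.
|17 − 17| = 17 − 17 = 0.

0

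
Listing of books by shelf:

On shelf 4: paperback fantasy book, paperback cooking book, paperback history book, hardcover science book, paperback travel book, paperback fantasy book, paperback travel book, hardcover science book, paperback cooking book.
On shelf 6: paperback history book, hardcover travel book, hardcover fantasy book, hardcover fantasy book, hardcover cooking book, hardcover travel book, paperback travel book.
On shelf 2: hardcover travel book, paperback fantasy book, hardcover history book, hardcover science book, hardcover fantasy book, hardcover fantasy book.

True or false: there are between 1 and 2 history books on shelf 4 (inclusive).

True

There is 1 history book on shelf 4.
The claim requires 1 ≤ 1 ≤ 2, which holds.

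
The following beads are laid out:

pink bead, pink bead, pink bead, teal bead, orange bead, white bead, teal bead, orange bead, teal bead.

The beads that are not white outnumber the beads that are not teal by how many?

2

beads that are not white: 8.
beads that are not teal: 6.
8 − 6 = 2.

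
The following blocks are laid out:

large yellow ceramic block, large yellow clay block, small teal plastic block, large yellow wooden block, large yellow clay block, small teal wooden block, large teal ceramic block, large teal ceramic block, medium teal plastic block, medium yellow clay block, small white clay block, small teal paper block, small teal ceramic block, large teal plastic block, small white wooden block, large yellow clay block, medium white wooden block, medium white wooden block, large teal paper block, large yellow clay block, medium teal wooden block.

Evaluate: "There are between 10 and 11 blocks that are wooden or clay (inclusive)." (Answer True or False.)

False

There are 12 blocks that are wooden or clay.
The claim requires 10 ≤ 12 ≤ 11, which does not hold.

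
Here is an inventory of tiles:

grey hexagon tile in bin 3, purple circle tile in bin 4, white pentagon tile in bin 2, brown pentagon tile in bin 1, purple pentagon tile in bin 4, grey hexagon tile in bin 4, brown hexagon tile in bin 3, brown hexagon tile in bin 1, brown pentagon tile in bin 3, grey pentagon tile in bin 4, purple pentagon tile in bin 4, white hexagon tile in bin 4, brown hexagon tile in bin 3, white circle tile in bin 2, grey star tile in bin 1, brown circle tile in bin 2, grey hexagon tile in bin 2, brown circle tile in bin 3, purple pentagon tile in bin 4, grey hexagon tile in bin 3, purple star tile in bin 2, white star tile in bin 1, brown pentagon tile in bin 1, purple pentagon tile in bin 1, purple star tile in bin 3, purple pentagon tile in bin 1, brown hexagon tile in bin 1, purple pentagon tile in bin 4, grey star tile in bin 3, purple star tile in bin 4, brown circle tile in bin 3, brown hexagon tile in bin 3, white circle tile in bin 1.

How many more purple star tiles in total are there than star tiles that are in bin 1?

1

purple star tiles: 3.
star tiles in bin 1: 2.
3 − 2 = 1.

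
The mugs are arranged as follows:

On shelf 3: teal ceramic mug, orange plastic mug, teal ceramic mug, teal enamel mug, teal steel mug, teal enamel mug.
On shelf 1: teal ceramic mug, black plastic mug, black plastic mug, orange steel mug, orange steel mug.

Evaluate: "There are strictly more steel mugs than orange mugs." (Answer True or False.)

False

|steel mugs| = 3.
|orange mugs| = 3.
The claim requires 3 > 3, which does not hold.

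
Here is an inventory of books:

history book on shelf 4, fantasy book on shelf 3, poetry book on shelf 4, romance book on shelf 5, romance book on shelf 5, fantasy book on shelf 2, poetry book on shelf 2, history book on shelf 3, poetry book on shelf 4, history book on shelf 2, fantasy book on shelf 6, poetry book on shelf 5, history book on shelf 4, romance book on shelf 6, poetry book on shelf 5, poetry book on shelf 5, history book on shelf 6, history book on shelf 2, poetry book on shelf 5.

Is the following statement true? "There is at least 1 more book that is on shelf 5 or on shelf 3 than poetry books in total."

|books on shelf 5 or on shelf 3| = 8.
|poetry books| = 7.
The claim requires 8 − 7 = 1 ≥ 1, which holds.

True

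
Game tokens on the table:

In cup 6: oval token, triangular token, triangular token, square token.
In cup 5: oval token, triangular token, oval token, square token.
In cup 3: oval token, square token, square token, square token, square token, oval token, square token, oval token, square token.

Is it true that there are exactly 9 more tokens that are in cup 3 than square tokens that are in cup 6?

tokens in cup 3: 9.
square tokens in cup 6: 1.
The claim requires 9 − 1 (= 8) to equal 9, which does not hold.

False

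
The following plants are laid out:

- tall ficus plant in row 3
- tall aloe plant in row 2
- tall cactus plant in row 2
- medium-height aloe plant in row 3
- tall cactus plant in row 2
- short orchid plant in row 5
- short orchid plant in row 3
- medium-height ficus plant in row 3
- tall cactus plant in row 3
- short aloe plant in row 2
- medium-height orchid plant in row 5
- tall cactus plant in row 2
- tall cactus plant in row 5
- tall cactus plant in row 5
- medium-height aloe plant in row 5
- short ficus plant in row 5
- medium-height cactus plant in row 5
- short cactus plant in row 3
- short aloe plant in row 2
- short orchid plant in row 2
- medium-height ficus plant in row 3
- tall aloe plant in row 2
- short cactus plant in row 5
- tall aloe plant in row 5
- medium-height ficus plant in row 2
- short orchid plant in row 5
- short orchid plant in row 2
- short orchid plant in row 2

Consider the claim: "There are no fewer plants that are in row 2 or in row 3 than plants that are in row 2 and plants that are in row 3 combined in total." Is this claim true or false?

True

There are 18 plants in row 2 or in row 3.
plants in row 2: 11; plants in row 3: 7; combined: 11 + 7 = 18.
The claim requires 18 ≥ 18, which holds.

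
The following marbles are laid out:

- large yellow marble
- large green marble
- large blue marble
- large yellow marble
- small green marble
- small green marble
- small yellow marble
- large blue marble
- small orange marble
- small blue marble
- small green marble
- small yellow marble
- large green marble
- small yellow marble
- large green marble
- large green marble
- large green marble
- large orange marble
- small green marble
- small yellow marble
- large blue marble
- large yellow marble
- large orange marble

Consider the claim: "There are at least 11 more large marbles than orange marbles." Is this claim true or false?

False

There are 13 large marbles.
There are 3 orange marbles.
The claim requires 13 − 3 = 10 ≥ 11, which does not hold.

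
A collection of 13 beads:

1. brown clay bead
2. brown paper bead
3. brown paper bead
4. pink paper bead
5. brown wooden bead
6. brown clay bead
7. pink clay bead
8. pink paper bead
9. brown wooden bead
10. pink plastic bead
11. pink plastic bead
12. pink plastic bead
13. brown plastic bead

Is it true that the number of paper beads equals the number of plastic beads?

There are 4 paper beads.
There are 4 plastic beads.
The claim requires 4 = 4, which holds.

True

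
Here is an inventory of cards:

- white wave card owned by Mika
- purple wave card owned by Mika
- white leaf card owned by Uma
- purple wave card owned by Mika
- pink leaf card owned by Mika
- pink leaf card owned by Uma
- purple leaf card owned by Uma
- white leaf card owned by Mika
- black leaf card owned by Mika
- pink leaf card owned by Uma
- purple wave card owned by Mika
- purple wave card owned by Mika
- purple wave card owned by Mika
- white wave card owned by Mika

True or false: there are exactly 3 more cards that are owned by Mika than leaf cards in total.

True

cards owned by Mika: 10.
leaf cards: 7.
The claim requires 10 − 7 (= 3) to equal 3, which holds.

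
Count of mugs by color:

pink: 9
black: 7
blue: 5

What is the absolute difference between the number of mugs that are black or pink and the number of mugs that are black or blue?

mugs that are black or pink: 16. mugs that are black or blue: 12.
|16 − 12| = 16 − 12 = 4.

4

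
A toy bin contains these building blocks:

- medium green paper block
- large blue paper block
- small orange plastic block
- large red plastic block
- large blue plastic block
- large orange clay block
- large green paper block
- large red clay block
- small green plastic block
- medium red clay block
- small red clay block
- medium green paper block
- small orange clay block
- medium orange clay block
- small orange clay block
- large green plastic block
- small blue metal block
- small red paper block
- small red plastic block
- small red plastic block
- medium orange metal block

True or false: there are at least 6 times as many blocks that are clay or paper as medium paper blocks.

True

blocks that are clay or paper: 12.
medium paper blocks: 2.
The claim requires 12 ≥ 6 × 2 = 12, which holds.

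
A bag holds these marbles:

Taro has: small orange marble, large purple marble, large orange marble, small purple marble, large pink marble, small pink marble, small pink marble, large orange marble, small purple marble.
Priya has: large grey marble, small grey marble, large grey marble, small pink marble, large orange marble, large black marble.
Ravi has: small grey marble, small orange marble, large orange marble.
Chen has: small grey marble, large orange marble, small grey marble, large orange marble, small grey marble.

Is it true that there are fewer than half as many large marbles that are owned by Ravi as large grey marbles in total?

Count of large marbles owned by Ravi: 1.
There are 2 large grey marbles.
The claim requires 2 × 1 = 2 < 2, which does not hold.

False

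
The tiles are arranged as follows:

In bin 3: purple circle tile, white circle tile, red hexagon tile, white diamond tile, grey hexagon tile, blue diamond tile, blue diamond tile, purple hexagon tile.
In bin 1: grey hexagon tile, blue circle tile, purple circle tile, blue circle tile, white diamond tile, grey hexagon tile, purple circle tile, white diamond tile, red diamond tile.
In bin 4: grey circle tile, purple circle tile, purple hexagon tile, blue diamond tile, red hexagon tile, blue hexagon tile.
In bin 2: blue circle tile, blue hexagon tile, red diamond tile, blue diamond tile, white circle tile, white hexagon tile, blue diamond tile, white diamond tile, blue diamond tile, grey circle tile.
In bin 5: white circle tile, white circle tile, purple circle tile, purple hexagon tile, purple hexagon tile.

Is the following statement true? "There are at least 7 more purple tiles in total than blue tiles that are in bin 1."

True

There are 9 purple tiles.
There are 2 blue tiles in bin 1.
The claim requires 9 − 2 = 7 ≥ 7, which holds.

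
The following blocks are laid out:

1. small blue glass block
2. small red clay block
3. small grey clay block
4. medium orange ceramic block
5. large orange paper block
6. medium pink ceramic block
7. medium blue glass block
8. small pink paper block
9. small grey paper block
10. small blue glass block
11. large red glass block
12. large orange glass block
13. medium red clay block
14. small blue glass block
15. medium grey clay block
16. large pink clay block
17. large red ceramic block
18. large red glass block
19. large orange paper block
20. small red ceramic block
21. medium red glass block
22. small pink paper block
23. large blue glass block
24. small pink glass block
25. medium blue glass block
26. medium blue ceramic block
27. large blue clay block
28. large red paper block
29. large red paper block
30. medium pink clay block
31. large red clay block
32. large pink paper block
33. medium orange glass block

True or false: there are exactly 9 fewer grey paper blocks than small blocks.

There is 1 grey paper block.
There are 10 small blocks.
The claim requires 10 − 1 (= 9) to equal 9, which holds.

True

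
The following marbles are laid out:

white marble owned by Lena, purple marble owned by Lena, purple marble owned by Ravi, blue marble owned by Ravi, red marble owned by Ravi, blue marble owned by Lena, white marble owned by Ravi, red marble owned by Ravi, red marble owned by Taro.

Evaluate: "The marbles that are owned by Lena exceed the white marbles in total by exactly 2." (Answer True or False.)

Count of marbles owned by Lena: 3.
There are 2 white marbles.
The claim requires 3 − 2 (= 1) to equal 2, which does not hold.

False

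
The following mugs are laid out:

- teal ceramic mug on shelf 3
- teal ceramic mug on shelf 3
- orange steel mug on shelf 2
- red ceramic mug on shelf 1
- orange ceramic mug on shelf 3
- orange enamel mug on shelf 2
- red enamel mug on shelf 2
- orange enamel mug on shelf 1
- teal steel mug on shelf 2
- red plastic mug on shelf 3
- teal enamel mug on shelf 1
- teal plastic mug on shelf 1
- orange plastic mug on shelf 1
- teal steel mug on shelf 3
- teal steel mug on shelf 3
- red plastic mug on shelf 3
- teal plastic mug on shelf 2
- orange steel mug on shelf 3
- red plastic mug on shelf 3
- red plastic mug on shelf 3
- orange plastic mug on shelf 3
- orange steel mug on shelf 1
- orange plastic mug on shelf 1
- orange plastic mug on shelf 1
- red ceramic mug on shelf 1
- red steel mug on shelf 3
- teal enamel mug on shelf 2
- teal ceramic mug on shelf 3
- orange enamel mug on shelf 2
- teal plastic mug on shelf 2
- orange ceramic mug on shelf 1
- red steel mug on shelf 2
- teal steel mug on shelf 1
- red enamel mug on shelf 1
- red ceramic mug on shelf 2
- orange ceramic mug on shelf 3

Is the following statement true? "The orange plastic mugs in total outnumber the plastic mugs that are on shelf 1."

False

|orange plastic mugs| = 4.
|plastic mugs on shelf 1| = 4.
The claim requires 4 > 4, which does not hold.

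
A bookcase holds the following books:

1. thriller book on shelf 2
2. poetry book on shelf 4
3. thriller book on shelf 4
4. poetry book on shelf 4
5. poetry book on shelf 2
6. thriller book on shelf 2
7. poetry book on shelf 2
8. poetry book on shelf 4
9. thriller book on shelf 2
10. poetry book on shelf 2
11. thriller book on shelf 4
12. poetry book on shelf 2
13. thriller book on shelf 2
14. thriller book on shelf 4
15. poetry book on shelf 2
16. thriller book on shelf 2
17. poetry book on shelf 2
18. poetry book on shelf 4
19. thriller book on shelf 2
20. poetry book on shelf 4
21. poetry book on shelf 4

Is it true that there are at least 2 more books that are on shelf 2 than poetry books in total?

False

There are 12 books on shelf 2.
There are 12 poetry books.
The claim requires 12 − 12 = 0 ≥ 2, which does not hold.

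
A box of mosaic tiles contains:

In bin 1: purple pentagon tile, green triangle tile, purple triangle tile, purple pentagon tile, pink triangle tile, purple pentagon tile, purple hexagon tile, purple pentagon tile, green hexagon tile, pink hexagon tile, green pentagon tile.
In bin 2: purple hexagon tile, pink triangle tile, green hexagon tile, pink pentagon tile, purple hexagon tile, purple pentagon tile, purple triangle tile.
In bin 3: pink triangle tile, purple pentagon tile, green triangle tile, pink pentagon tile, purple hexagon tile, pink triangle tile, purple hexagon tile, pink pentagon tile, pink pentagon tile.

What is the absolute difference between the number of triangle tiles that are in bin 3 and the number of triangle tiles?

triangle tiles in bin 3: 3. triangle tiles: 8.
|3 − 8| = 8 − 3 = 5.

5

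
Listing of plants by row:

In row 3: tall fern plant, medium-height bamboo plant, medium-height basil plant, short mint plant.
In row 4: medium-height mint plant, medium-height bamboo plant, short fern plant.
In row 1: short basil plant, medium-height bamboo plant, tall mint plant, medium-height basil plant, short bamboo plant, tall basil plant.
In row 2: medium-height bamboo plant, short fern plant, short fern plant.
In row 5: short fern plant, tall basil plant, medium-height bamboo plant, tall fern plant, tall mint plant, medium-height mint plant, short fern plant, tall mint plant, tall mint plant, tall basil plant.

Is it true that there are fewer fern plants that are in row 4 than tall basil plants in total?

True

There is 1 fern plant in row 4.
There are 3 tall basil plants.
The claim requires 1 < 3, which holds.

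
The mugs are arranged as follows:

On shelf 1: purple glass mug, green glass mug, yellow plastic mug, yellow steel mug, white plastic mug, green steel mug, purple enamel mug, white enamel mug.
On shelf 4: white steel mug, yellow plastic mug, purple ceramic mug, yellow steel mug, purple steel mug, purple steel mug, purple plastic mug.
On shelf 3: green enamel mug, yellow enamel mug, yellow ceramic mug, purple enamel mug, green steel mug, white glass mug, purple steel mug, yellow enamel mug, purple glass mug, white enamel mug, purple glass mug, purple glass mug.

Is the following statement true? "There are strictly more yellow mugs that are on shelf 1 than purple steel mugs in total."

False

yellow mugs on shelf 1: 2.
purple steel mugs: 3.
The claim requires 2 > 3, which does not hold.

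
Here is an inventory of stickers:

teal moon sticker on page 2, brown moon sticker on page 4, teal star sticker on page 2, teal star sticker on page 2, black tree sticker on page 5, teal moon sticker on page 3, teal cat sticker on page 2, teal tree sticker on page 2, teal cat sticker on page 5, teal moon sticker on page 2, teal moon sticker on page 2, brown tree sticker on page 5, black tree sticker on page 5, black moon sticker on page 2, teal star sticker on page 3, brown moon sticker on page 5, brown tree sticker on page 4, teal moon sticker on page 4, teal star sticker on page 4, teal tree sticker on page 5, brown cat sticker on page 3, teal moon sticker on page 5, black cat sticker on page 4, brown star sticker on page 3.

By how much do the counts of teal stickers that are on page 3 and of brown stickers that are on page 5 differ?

0

teal stickers on page 3: 2. brown stickers on page 5: 2.
|2 − 2| = 2 − 2 = 0.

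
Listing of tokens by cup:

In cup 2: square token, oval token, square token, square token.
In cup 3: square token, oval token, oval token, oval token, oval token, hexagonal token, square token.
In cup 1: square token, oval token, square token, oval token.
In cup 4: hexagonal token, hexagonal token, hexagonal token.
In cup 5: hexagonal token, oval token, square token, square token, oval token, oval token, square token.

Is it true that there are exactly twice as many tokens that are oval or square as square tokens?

True

|tokens that are oval or square| = 20.
|square tokens| = 10.
The claim requires 20 = 2 × 10 = 20, which holds.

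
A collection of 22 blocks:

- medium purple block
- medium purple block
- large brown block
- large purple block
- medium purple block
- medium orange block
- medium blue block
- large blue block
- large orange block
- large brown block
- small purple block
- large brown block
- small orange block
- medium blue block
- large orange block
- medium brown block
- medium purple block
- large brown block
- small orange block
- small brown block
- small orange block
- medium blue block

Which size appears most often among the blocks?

Counts by size: medium 9, large 8, small 5.
The maximum is 9, held uniquely by medium.

medium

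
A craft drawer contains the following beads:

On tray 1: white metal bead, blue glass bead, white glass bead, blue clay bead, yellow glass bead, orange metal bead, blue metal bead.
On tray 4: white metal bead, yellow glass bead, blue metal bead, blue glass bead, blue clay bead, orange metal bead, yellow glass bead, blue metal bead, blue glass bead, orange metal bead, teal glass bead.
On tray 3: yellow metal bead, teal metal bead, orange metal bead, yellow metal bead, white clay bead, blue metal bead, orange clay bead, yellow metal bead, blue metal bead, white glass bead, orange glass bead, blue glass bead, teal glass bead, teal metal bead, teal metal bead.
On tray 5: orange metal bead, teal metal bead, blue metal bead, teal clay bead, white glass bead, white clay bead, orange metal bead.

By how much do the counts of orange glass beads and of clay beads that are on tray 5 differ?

1

orange glass beads: 1. clay beads on tray 5: 2.
|1 − 2| = 2 − 1 = 1.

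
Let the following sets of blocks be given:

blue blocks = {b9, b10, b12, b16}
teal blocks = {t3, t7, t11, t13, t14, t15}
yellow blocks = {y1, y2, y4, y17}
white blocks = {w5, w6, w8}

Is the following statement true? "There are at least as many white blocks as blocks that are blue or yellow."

False

There are 3 white blocks.
There are 8 blocks that are blue or yellow.
The claim requires 3 ≥ 8, which does not hold.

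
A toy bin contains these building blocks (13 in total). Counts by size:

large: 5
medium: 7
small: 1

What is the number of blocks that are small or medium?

8

medium: 7; small: 1; together 7 + 1 = 8.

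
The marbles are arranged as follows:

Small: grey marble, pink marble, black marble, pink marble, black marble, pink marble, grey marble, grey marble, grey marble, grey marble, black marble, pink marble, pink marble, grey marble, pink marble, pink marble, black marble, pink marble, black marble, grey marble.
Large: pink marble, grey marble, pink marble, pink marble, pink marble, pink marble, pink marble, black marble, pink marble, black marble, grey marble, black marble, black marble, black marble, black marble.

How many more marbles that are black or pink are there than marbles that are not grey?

0

marbles that are black or pink: 26.
marbles that are not grey: 26.
26 − 26 = 0.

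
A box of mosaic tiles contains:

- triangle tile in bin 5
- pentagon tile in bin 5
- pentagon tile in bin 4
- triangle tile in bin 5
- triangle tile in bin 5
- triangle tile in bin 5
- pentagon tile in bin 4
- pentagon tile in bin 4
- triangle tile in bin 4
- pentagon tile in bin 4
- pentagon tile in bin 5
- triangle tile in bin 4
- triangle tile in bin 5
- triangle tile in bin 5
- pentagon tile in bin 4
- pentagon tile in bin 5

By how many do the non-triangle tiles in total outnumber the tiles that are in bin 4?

1

non-triangle tiles: 8.
tiles in bin 4: 7.
8 − 7 = 1.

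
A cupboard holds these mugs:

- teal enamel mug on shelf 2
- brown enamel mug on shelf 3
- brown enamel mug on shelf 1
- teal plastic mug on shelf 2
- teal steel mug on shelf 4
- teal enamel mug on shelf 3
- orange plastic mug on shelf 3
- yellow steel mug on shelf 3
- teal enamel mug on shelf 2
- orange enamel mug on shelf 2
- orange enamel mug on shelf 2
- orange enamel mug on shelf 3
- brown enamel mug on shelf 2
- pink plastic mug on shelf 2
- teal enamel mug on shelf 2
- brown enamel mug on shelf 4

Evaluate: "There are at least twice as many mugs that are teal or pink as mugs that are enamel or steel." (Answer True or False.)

|mugs that are teal or pink| = 7.
|mugs that are enamel or steel| = 13.
The claim requires 7 ≥ 2 × 13 = 26, which does not hold.

False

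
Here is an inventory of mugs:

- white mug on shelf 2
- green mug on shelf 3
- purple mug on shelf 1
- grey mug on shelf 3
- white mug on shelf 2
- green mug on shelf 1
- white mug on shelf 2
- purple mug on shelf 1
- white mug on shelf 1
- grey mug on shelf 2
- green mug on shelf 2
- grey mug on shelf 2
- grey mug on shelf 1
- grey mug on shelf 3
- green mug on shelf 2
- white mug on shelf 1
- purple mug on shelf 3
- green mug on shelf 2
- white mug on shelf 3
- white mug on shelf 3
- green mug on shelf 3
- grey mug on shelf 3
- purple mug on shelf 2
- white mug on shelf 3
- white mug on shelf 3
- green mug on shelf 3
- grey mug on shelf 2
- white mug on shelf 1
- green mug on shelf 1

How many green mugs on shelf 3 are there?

3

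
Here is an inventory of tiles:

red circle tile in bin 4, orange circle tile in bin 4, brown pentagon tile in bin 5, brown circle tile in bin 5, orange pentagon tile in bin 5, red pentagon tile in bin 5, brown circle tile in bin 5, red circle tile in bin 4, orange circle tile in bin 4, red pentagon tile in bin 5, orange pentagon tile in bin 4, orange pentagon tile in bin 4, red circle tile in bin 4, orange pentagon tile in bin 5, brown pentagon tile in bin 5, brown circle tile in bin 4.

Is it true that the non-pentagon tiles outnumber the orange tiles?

True

|non-pentagon tiles| = 8.
|orange tiles| = 6.
The claim requires 8 > 6, which holds.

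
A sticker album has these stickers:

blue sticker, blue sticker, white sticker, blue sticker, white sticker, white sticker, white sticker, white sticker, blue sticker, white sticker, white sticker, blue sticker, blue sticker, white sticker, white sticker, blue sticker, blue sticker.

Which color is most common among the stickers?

white

Counts by color: white 9, blue 8.
The maximum is 9, held uniquely by white.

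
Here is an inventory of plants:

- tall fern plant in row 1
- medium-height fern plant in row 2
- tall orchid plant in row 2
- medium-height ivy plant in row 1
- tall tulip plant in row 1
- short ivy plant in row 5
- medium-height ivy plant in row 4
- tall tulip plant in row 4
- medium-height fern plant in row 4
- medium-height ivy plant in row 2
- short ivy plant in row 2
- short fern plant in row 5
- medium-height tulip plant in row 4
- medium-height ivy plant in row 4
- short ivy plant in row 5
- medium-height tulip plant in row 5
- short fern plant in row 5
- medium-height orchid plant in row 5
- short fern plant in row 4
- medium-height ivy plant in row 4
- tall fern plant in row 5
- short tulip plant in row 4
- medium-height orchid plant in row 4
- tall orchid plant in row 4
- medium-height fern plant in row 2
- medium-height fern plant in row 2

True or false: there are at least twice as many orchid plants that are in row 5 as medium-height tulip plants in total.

False

orchid plants in row 5: 1.
medium-height tulip plants: 2.
The claim requires 1 ≥ 2 × 2 = 4, which does not hold.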